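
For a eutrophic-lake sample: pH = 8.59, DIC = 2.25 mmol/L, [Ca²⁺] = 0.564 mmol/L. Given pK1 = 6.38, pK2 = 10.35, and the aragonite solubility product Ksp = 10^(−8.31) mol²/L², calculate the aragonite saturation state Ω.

Ω = 4.40

α₂ = 1 / (1 + [H⁺]/K2 + [H⁺]²/(K1K2)) = 1 / (1 + 10^+1.76 + 10^-0.45)
   = 1 / (1 + 57.544 + 0.35481) = 1/58.899 = 0.01698
[CO3²⁻] = α₂ × DIC = 0.01698 × 2.25 = 0.03820 mmol/L
Ksp = 10^(−8.31) = 4.898×10^-9
Ω = [Ca²⁺][CO3²⁻]/Ksp = (0.564×10^-3)(3.820×10^-5) / 4.898×10^-9 = 4.40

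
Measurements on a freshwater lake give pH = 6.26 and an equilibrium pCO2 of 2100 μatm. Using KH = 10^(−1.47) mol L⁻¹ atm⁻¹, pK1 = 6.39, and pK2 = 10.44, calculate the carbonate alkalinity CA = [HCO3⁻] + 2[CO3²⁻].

CA = 0.0528 mmol/L

[CO2*] = KH · pCO2 = 10^(−1.47) × 2100×10^-6 = 7.116×10^-5 mol/L
α₀ = 1/(1 + K1/[H⁺] + K1K2/[H⁺]²) = 1/(1 + 10^-0.13 + 10^-4.31) = 0.5743
DIC = [CO2*]/α₀ = 7.116×10^-5 / 0.5743 = 0.1239 mmol/L
CA = (α₁ + 2α₂)·DIC = (0.4257 + 2×2.813×10^-5) × 0.1239 = 0.0528 mmol/L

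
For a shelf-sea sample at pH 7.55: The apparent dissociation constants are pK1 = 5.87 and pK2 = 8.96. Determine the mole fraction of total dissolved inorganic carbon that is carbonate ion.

α₂ = 1 / (1 + [H⁺]/K2 + [H⁺]²/(K1K2)) = 1 / (1 + 10^+1.41 + 10^-0.27)
   = 1 / (1 + 25.704 + 0.53703) = 1/27.241 = 0.03671

α₂ = 0.0367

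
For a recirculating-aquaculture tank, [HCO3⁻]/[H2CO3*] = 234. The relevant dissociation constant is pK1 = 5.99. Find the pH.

pH = 8.36

From K1 = [H⁺][HCO3⁻]/[H2CO3*]:  pH = pK1 + log₁₀([HCO3⁻]/[H2CO3*])
log₁₀(234) = +2.369
pH = 5.99 + (+2.369) = 8.36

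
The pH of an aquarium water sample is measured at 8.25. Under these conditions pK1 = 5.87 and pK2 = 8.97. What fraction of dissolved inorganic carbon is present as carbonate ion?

α₂ = 1 / (1 + [H⁺]/K2 + [H⁺]²/(K1K2)) = 1 / (1 + 10^+0.72 + 10^-1.66)
   = 1 / (1 + 5.2481 + 0.021878) = 1/6.2700 = 0.1595

α₂ = 0.159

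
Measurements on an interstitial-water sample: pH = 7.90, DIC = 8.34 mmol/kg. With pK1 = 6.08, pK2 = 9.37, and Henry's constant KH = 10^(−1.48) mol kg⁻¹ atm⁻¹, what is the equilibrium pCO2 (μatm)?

α₀ = 1 / (1 + K1/[H⁺] + K1K2/[H⁺]²) = 1 / (1 + 10^+1.82 + 10^+0.35)
   = 1 / (1 + 66.069 + 2.2387) = 1/69.308 = 0.01443
[CO2*] = α₀ × DIC = 0.01443 × 8.34 = 0.1203 mmol/kg
pCO2 = [CO2*]/KH = 1.203×10^-4 / 3.311×10^-2 = 3630 μatm

pCO2 = 3630 μatm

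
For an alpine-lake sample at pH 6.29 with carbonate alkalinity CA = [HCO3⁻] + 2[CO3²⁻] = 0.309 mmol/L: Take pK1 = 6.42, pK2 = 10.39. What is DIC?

CA = [HCO3⁻] + 2[CO3²⁻] = (α₁ + 2α₂)·DIC
At pH 6.29: [H⁺]/K1 = 10^0.13 = 1.3490, K2/[H⁺] = 10^-4.10 = 7.9433×10^-5
α₁ = 1/(1 + 1.3490 + 7.9433×10^-5) = 1/2.3490 = 0.4257; α₂ = α₁·K2/[H⁺] = 3.381×10^-5
α₁ + 2α₂ = 0.4258
DIC = CA / (α₁ + 2α₂) = 0.309 / 0.4258 = 0.726 mmol/L

DIC = 0.726 mmol/L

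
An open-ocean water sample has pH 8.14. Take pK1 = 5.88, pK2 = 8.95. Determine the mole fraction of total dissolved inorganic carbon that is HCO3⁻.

α₁ = 0.862

α₁ = 1 / (1 + [H⁺]/K1 + K2/[H⁺]) = 1 / (1 + 10^-2.26 + 10^-0.81)
   = 1 / (1 + 0.0054954 + 0.15488) = 1/1.1604 = 0.8618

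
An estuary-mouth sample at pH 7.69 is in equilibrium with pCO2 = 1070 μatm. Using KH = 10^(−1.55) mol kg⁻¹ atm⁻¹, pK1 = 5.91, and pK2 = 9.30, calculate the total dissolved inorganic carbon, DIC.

DIC = 1.89 mmol/kg

[CO2*] = KH · pCO2 = 10^(−1.55) × 1070×10^-6 = 3.016×10^-5 mol/kg
α₀ = 1/(1 + K1/[H⁺] + K1K2/[H⁺]²) = 1/(1 + 10^+1.78 + 10^+0.17) = 0.01594
DIC = [CO2*]/α₀ = 3.016×10^-5 / 0.01594 = 1.89 mmol/kg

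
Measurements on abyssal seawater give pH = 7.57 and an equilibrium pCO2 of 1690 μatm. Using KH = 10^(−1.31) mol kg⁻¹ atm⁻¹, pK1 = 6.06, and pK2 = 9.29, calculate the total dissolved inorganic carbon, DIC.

[CO2*] = KH · pCO2 = 10^(−1.31) × 1690×10^-6 = 8.277×10^-5 mol/kg
α₀ = 1/(1 + K1/[H⁺] + K1K2/[H⁺]²) = 1/(1 + 10^+1.51 + 10^-0.21) = 0.02943
DIC = [CO2*]/α₀ = 8.277×10^-5 / 0.02943 = 2.81 mmol/kg

DIC = 2.81 mmol/kg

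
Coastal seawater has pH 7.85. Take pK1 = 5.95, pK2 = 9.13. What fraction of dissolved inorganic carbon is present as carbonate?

α₂ = 0.0493

α₂ = 1 / (1 + [H⁺]/K2 + [H⁺]²/(K1K2)) = 1 / (1 + 10^+1.28 + 10^-0.62)
   = 1 / (1 + 19.055 + 0.23988) = 1/20.294 = 0.04927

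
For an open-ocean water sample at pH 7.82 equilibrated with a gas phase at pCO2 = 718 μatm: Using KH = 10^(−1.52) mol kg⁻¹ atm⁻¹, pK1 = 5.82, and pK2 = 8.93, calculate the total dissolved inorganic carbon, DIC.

DIC = 2.36 mmol/kg

[CO2*] = KH · pCO2 = 10^(−1.52) × 718×10^-6 = 2.168×10^-5 mol/kg
α₀ = 1/(1 + K1/[H⁺] + K1K2/[H⁺]²) = 1/(1 + 10^+2.00 + 10^+0.89) = 0.009194
DIC = [CO2*]/α₀ = 2.168×10^-5 / 0.009194 = 2.36 mmol/kg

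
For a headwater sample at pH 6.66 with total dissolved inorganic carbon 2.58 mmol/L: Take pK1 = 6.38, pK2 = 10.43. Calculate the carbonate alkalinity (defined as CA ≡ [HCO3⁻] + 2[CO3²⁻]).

CA = 1.69 mmol/L

CA = [HCO3⁻] + 2[CO3²⁻] = (α₁ + 2α₂)·DIC
At pH 6.66: [H⁺]/K1 = 10^-0.28 = 0.52481, K2/[H⁺] = 10^-3.77 = 0.00016982
α₁ = 1/(1 + 0.52481 + 0.00016982) = 1/1.5250 = 0.6557; α₂ = α₁·K2/[H⁺] = 0.0001114
α₁ + 2α₂ = 0.6560
CA = 0.6560 × 2.58 = 1.69 mmol/L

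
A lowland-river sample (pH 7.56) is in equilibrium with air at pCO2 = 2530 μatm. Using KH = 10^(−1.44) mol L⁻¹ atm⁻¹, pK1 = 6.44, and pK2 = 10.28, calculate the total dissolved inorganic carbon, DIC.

[CO2*] = KH · pCO2 = 10^(−1.44) × 2530×10^-6 = 9.186×10^-5 mol/L
α₀ = 1/(1 + K1/[H⁺] + K1K2/[H⁺]²) = 1/(1 + 10^+1.12 + 10^-1.60) = 0.07038
DIC = [CO2*]/α₀ = 9.186×10^-5 / 0.07038 = 1.31 mmol/L

DIC = 1.31 mmol/L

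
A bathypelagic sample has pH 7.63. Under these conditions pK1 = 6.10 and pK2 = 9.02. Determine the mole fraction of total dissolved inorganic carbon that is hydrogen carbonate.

α₁ = 0.934

α₁ = 1 / (1 + [H⁺]/K1 + K2/[H⁺]) = 1 / (1 + 10^-1.53 + 10^-1.39)
   = 1 / (1 + 0.029512 + 0.040738) = 1/1.0703 = 0.9344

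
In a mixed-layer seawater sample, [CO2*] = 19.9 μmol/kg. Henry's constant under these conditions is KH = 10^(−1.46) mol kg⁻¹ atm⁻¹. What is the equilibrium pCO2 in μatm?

KH = 10^(−1.46) = 3.467×10^-2 mol kg⁻¹ atm⁻¹
pCO2 = [CO2*]/KH = 19.9×10^-6 / 3.467×10^-2 = 5.74×10^-4 atm = 574 μatm

pCO2 = 574 μatm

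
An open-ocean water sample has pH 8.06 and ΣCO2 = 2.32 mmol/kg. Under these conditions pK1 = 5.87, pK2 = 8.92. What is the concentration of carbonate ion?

α₂ = 1 / (1 + [H⁺]/K2 + [H⁺]²/(K1K2)) = 1 / (1 + 10^+0.86 + 10^-1.33)
   = 1 / (1 + 7.2444 + 0.046774) = 1/8.2911 = 0.1206
[CO3²⁻] = α₂ × DIC = 0.1206 × 2.32 = 0.280 mmol/kg

[CO3²⁻] = 0.280 mmol/kg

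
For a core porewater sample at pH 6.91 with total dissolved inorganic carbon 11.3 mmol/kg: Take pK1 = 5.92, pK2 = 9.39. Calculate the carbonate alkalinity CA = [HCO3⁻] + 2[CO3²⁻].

CA = 10.3 mmol/kg

CA = [HCO3⁻] + 2[CO3²⁻] = (α₁ + 2α₂)·DIC
At pH 6.91: [H⁺]/K1 = 10^-0.99 = 0.10233, K2/[H⁺] = 10^-2.48 = 0.0033113
α₁ = 1/(1 + 0.10233 + 0.0033113) = 1/1.1056 = 0.9045; α₂ = α₁·K2/[H⁺] = 0.002995
α₁ + 2α₂ = 0.9104
CA = 0.9104 × 11.3 = 10.3 mmol/kg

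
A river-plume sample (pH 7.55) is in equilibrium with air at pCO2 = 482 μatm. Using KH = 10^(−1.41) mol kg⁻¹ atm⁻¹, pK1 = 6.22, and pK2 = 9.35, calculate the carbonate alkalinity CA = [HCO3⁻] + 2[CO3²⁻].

CA = 0.414 mmol/kg

[CO2*] = KH · pCO2 = 10^(−1.41) × 482×10^-6 = 1.875×10^-5 mol/kg
α₀ = 1/(1 + K1/[H⁺] + K1K2/[H⁺]²) = 1/(1 + 10^+1.33 + 10^-0.47) = 0.04402
DIC = [CO2*]/α₀ = 1.875×10^-5 / 0.04402 = 0.4260 mmol/kg
CA = (α₁ + 2α₂)·DIC = (0.9411 + 2×0.01491) × 0.4260 = 0.414 mmol/kg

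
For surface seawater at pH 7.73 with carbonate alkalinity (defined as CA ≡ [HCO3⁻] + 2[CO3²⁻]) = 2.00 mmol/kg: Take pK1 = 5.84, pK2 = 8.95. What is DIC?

CA = [HCO3⁻] + 2[CO3²⁻] = (α₁ + 2α₂)·DIC
At pH 7.73: [H⁺]/K1 = 10^-1.89 = 0.012882, K2/[H⁺] = 10^-1.22 = 0.060256
α₁ = 1/(1 + 0.012882 + 0.060256) = 1/1.0731 = 0.9318; α₂ = α₁·K2/[H⁺] = 0.05615
α₁ + 2α₂ = 1.0441
DIC = CA / (α₁ + 2α₂) = 2.00 / 1.0441 = 1.92 mmol/kg

DIC = 1.92 mmol/kg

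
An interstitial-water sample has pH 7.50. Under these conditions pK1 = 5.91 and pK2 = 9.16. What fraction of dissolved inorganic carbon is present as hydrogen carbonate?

α₁ = 0.955

α₁ = 1 / (1 + [H⁺]/K1 + K2/[H⁺]) = 1 / (1 + 10^-1.59 + 10^-1.66)
   = 1 / (1 + 0.025704 + 0.021878) = 1/1.0476 = 0.9546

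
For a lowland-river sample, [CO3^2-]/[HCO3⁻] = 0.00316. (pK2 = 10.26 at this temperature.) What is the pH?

pH = 7.76

From K2 = [H⁺][CO3^2-]/[HCO3⁻]:  pH = pK2 + log₁₀([CO3^2-]/[HCO3⁻])
log₁₀(0.00316) = -2.500
pH = 10.26 + (-2.500) = 7.76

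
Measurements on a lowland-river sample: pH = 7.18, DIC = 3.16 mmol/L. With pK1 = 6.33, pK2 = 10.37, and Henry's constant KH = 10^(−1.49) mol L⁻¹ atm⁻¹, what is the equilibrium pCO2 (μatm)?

α₀ = 1 / (1 + K1/[H⁺] + K1K2/[H⁺]²) = 1 / (1 + 10^+0.85 + 10^-2.34)
   = 1 / (1 + 7.0795 + 0.0045709) = 1/8.0840 = 0.1237
[CO2*] = α₀ × DIC = 0.1237 × 3.16 = 0.3909 mmol/L
pCO2 = [CO2*]/KH = 3.909×10^-4 / 3.236×10^-2 = 1.21×10^4 μatm

pCO2 = 1.21×10^4 μatm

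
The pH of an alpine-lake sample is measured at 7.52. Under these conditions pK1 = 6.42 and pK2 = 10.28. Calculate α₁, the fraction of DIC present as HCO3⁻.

α₁ = 1 / (1 + [H⁺]/K1 + K2/[H⁺]) = 1 / (1 + 10^-1.10 + 10^-2.76)
   = 1 / (1 + 0.079433 + 0.0017378) = 1/1.0812 = 0.9249

α₁ = 0.925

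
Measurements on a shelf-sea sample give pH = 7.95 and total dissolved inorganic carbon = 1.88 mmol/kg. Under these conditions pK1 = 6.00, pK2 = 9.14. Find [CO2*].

α₀ = 1 / (1 + K1/[H⁺] + K1K2/[H⁺]²) = 1 / (1 + 10^+1.95 + 10^+0.76)
   = 1 / (1 + 89.125 + 5.7544) = 1/95.879 = 0.01043
[CO2*] = α₀ × DIC = 0.01043 × 1.88 = 0.0196 mmol/kg = 19.6 μmol/kg

[CO2*] = 19.6 μmol/kg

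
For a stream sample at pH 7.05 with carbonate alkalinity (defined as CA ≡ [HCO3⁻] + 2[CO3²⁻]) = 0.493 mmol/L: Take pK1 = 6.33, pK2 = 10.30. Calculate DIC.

CA = [HCO3⁻] + 2[CO3²⁻] = (α₁ + 2α₂)·DIC
At pH 7.05: [H⁺]/K1 = 10^-0.72 = 0.19055, K2/[H⁺] = 10^-3.25 = 0.00056234
α₁ = 1/(1 + 0.19055 + 0.00056234) = 1/1.1911 = 0.8396; α₂ = α₁·K2/[H⁺] = 0.0004721
α₁ + 2α₂ = 0.8405
DIC = CA / (α₁ + 2α₂) = 0.493 / 0.8405 = 0.587 mmol/L

DIC = 0.587 mmol/L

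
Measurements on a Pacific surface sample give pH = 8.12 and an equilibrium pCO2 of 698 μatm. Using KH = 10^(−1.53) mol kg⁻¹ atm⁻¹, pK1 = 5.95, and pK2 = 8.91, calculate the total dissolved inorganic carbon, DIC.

[CO2*] = KH · pCO2 = 10^(−1.53) × 698×10^-6 = 2.060×10^-5 mol/kg
α₀ = 1/(1 + K1/[H⁺] + K1K2/[H⁺]²) = 1/(1 + 10^+2.17 + 10^+1.38) = 0.005784
DIC = [CO2*]/α₀ = 2.060×10^-5 / 0.005784 = 3.56 mmol/kg

DIC = 3.56 mmol/kg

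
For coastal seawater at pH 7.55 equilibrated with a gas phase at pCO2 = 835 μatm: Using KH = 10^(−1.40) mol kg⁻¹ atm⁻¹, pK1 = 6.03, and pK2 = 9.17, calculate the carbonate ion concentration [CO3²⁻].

[CO3²⁻] = 0.0264 mmol/kg

[CO2*] = KH · pCO2 = 10^(−1.40) × 835×10^-6 = 3.324×10^-5 mol/kg
α₀ = 1/(1 + K1/[H⁺] + K1K2/[H⁺]²) = 1/(1 + 10^+1.52 + 10^-0.10) = 0.02865
DIC = [CO2*]/α₀ = 3.324×10^-5 / 0.02865 = 1.160 mmol/kg
[CO3²⁻] = α₂·DIC; α₂ = 0.02276, so [CO3²⁻] = 0.02276 × 1.160 = 0.0264 mmol/kg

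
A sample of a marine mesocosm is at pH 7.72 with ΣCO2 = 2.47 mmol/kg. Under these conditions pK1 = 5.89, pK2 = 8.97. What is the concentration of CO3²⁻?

[CO3²⁻] = 0.130 mmol/kg

α₂ = 1 / (1 + [H⁺]/K2 + [H⁺]²/(K1K2)) = 1 / (1 + 10^+1.25 + 10^-0.58)
   = 1 / (1 + 17.783 + 0.26303) = 1/19.046 = 0.05250
[CO3²⁻] = α₂ × DIC = 0.05250 × 2.47 = 0.130 mmol/kg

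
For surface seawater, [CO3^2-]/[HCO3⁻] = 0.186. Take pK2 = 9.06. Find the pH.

From K2 = [H⁺][CO3^2-]/[HCO3⁻]:  pH = pK2 + log₁₀([CO3^2-]/[HCO3⁻])
log₁₀(0.186) = -0.730
pH = 9.06 + (-0.730) = 8.33

pH = 8.33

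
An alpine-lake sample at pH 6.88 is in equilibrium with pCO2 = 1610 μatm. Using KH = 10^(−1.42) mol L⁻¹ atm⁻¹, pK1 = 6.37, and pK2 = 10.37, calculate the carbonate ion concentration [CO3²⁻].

[CO2*] = KH · pCO2 = 10^(−1.42) × 1610×10^-6 = 6.121×10^-5 mol/L
α₀ = 1/(1 + K1/[H⁺] + K1K2/[H⁺]²) = 1/(1 + 10^+0.51 + 10^-2.98) = 0.2360
DIC = [CO2*]/α₀ = 6.121×10^-5 / 0.2360 = 0.2593 mmol/L
[CO3²⁻] = α₂·DIC; α₂ = 0.0002471, so [CO3²⁻] = 0.0002471 × 0.2593 = 6.41×10^-5 mmol/L = 0.0641 μmol/L

[CO3²⁻] = 0.0641 μmol/L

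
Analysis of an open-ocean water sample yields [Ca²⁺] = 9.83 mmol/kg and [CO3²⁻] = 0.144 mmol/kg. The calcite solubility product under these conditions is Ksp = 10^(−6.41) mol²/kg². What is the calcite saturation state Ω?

Ksp = 10^(−6.41) = 3.890×10^-7
Ω = [Ca²⁺][CO3²⁻]/Ksp = (9.83×10^-3)(0.144×10^-3) / 3.890×10^-7 = 3.64

Ω = 3.64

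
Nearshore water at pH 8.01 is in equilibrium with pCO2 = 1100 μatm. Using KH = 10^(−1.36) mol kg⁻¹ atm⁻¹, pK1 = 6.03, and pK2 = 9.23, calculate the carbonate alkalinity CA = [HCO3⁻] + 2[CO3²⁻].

[CO2*] = KH · pCO2 = 10^(−1.36) × 1100×10^-6 = 4.802×10^-5 mol/kg
α₀ = 1/(1 + K1/[H⁺] + K1K2/[H⁺]²) = 1/(1 + 10^+1.98 + 10^+0.76) = 0.009780
DIC = [CO2*]/α₀ = 4.802×10^-5 / 0.009780 = 4.910 mmol/kg
CA = (α₁ + 2α₂)·DIC = (0.9339 + 2×0.05628) × 4.910 = 5.14 mmol/kg

CA = 5.14 mmol/kg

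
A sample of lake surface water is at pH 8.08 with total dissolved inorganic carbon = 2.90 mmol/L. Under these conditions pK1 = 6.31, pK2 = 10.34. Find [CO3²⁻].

[CO3²⁻] = 15.6 μmol/L

α₂ = 1 / (1 + [H⁺]/K2 + [H⁺]²/(K1K2)) = 1 / (1 + 10^+2.26 + 10^+0.49)
   = 1 / (1 + 181.97 + 3.0903) = 1/186.06 = 0.005375
[CO3²⁻] = α₂ × DIC = 0.005375 × 2.90 = 0.0156 mmol/L = 15.6 μmol/L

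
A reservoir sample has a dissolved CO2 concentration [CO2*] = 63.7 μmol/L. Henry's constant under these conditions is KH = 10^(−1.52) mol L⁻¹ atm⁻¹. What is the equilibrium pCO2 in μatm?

pCO2 = 2110 μatm

KH = 10^(−1.52) = 3.020×10^-2 mol L⁻¹ atm⁻¹
pCO2 = [CO2*]/KH = 63.7×10^-6 / 3.020×10^-2 = 2.11×10^-3 atm = 2110 μatm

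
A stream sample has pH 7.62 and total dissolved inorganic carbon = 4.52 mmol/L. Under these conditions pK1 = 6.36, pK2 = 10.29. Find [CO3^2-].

[CO3²⁻] = 9.14 μmol/L

α₂ = 1 / (1 + [H⁺]/K2 + [H⁺]²/(K1K2)) = 1 / (1 + 10^+2.67 + 10^+1.41)
   = 1 / (1 + 467.74 + 25.704) = 1/494.44 = 0.002022
[CO3²⁻] = α₂ × DIC = 0.002022 × 4.52 = 0.00914 mmol/L = 9.14 μmol/L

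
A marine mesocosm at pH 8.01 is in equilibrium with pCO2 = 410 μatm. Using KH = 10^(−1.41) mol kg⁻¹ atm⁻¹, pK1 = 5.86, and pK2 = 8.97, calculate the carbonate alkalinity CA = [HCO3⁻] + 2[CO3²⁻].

CA = 2.75 mmol/kg

[CO2*] = KH · pCO2 = 10^(−1.41) × 410×10^-6 = 1.595×10^-5 mol/kg
α₀ = 1/(1 + K1/[H⁺] + K1K2/[H⁺]²) = 1/(1 + 10^+2.15 + 10^+1.19) = 0.006339
DIC = [CO2*]/α₀ = 1.595×10^-5 / 0.006339 = 2.516 mmol/kg
CA = (α₁ + 2α₂)·DIC = (0.8955 + 2×0.09819) × 2.516 = 2.75 mmol/kg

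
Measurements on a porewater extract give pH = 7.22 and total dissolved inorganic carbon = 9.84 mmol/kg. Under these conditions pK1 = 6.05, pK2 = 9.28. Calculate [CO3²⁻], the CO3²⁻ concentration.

[CO3²⁻] = 0.0796 mmol/kg

α₂ = 1 / (1 + [H⁺]/K2 + [H⁺]²/(K1K2)) = 1 / (1 + 10^+2.06 + 10^+0.89)
   = 1 / (1 + 114.82 + 7.7625) = 1/123.58 = 0.008092
[CO3²⁻] = α₂ × DIC = 0.008092 × 9.84 = 0.0796 mmol/kg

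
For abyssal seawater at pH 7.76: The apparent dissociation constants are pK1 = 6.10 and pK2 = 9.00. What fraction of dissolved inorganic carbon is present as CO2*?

α₀ = 1 / (1 + K1/[H⁺] + K1K2/[H⁺]²) = 1 / (1 + 10^+1.66 + 10^+0.42)
   = 1 / (1 + 45.709 + 2.6303) = 1/49.339 = 0.02027

α₀ = 0.0203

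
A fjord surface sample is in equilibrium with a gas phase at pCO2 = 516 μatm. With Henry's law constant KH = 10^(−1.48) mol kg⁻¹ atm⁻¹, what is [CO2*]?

KH = 10^(−1.48) = 3.311×10^-2 mol kg⁻¹ atm⁻¹
[CO2*] = KH · pCO2 = 3.311×10^-2 × 516×10^-6 atm = 1.71×10^-5 mol/kg

[CO2*] = 17.1 μmol/kg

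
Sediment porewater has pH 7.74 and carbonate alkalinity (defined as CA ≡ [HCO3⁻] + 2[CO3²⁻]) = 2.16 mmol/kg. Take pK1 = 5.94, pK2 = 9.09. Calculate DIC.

DIC = 2.10 mmol/kg

CA = [HCO3⁻] + 2[CO3²⁻] = (α₁ + 2α₂)·DIC
At pH 7.74: [H⁺]/K1 = 10^-1.80 = 0.015849, K2/[H⁺] = 10^-1.35 = 0.044668
α₁ = 1/(1 + 0.015849 + 0.044668) = 1/1.0605 = 0.9429; α₂ = α₁·K2/[H⁺] = 0.04212
α₁ + 2α₂ = 1.0272
DIC = CA / (α₁ + 2α₂) = 2.16 / 1.0272 = 2.10 mmol/kg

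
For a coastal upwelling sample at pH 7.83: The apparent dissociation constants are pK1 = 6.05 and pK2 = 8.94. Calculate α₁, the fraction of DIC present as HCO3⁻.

α₁ = 1 / (1 + [H⁺]/K1 + K2/[H⁺]) = 1 / (1 + 10^-1.78 + 10^-1.11)
   = 1 / (1 + 0.016596 + 0.077625) = 1/1.0942 = 0.9139

α₁ = 0.914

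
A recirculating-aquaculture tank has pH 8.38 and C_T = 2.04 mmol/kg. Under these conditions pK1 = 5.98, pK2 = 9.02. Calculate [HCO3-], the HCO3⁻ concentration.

α₁ = 1 / (1 + [H⁺]/K1 + K2/[H⁺]) = 1 / (1 + 10^-2.40 + 10^-0.64)
   = 1 / (1 + 0.0039811 + 0.22909) = 1/1.2331 = 0.8110
[HCO3⁻] = α₁ × DIC = 0.8110 × 2.04 = 1.65 mmol/kg

[HCO3⁻] = 1.65 mmol/kg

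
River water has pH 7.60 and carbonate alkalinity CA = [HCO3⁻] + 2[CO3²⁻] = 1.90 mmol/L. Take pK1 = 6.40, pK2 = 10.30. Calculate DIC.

CA = [HCO3⁻] + 2[CO3²⁻] = (α₁ + 2α₂)·DIC
At pH 7.60: [H⁺]/K1 = 10^-1.20 = 0.063096, K2/[H⁺] = 10^-2.70 = 0.0019953
α₁ = 1/(1 + 0.063096 + 0.0019953) = 1/1.0651 = 0.9389; α₂ = α₁·K2/[H⁺] = 0.001873
α₁ + 2α₂ = 0.9426
DIC = CA / (α₁ + 2α₂) = 1.90 / 0.9426 = 2.02 mmol/L

DIC = 2.02 mmol/L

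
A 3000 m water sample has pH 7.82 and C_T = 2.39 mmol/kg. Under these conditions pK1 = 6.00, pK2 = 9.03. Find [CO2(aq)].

α₀ = 1 / (1 + K1/[H⁺] + K1K2/[H⁺]²) = 1 / (1 + 10^+1.82 + 10^+0.61)
   = 1 / (1 + 66.069 + 4.0738) = 1/71.143 = 0.01406
[CO2*] = α₀ × DIC = 0.01406 × 2.39 = 0.0336 mmol/kg

[CO2*] = 0.0336 mmol/kg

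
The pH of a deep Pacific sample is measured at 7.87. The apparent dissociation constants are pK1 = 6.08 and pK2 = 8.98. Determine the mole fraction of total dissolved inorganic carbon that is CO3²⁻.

α₂ = 0.0710

α₂ = 1 / (1 + [H⁺]/K2 + [H⁺]²/(K1K2)) = 1 / (1 + 10^+1.11 + 10^-0.68)
   = 1 / (1 + 12.882 + 0.20893) = 1/14.091 = 0.07097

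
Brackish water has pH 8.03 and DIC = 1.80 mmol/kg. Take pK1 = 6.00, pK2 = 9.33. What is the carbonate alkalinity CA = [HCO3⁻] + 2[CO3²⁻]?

CA = 1.87 mmol/kg

CA = [HCO3⁻] + 2[CO3²⁻] = (α₁ + 2α₂)·DIC
At pH 8.03: [H⁺]/K1 = 10^-2.03 = 0.0093325, K2/[H⁺] = 10^-1.30 = 0.050119
α₁ = 1/(1 + 0.0093325 + 0.050119) = 1/1.0595 = 0.9439; α₂ = α₁·K2/[H⁺] = 0.04731
α₁ + 2α₂ = 1.0385
CA = 1.0385 × 1.80 = 1.87 mmol/kg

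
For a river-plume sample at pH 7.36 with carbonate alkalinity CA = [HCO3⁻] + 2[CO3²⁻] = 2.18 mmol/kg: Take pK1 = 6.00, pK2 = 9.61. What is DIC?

CA = [HCO3⁻] + 2[CO3²⁻] = (α₁ + 2α₂)·DIC
At pH 7.36: [H⁺]/K1 = 10^-1.36 = 0.043652, K2/[H⁺] = 10^-2.25 = 0.0056234
α₁ = 1/(1 + 0.043652 + 0.0056234) = 1/1.0493 = 0.9530; α₂ = α₁·K2/[H⁺] = 0.005359
α₁ + 2α₂ = 0.9638
DIC = CA / (α₁ + 2α₂) = 2.18 / 0.9638 = 2.26 mmol/kg

DIC = 2.26 mmol/kg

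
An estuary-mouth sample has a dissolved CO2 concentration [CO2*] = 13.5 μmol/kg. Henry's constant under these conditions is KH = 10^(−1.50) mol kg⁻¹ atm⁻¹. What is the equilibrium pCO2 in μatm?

pCO2 = 427 μatm

KH = 10^(−1.50) = 3.162×10^-2 mol kg⁻¹ atm⁻¹
pCO2 = [CO2*]/KH = 13.5×10^-6 / 3.162×10^-2 = 4.27×10^-4 atm = 427 μatm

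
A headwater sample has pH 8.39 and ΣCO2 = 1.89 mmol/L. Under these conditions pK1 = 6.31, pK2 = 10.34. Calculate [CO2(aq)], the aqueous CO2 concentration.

α₀ = 1 / (1 + K1/[H⁺] + K1K2/[H⁺]²) = 1 / (1 + 10^+2.08 + 10^+0.13)
   = 1 / (1 + 120.23 + 1.3490) = 1/122.58 = 0.008158
[CO2*] = α₀ × DIC = 0.008158 × 1.89 = 0.0154 mmol/L = 15.4 μmol/L

[CO2*] = 15.4 μmol/L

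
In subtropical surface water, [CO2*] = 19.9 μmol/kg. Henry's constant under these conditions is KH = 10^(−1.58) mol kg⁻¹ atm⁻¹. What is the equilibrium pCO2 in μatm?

pCO2 = 757 μatm

KH = 10^(−1.58) = 2.630×10^-2 mol kg⁻¹ atm⁻¹
pCO2 = [CO2*]/KH = 19.9×10^-6 / 2.630×10^-2 = 7.57×10^-4 atm = 757 μatm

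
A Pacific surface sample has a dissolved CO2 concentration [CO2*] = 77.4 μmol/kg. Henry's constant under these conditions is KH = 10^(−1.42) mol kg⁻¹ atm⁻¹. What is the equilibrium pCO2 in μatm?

KH = 10^(−1.42) = 3.802×10^-2 mol kg⁻¹ atm⁻¹
pCO2 = [CO2*]/KH = 77.4×10^-6 / 3.802×10^-2 = 2.04×10^-3 atm = 2040 μatm

pCO2 = 2040 μatm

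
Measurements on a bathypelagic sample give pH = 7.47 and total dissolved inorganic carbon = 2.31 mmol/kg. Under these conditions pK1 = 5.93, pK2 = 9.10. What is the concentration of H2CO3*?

α₀ = 1 / (1 + K1/[H⁺] + K1K2/[H⁺]²) = 1 / (1 + 10^+1.54 + 10^-0.09)
   = 1 / (1 + 34.674 + 0.81283) = 1/36.487 = 0.02741
[CO2*] = α₀ × DIC = 0.02741 × 2.31 = 0.0633 mmol/kg

[CO2*] = 0.0633 mmol/kg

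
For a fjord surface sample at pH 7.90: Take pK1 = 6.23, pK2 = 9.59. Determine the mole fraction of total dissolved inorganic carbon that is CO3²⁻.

α₂ = 1 / (1 + [H⁺]/K2 + [H⁺]²/(K1K2)) = 1 / (1 + 10^+1.69 + 10^+0.02)
   = 1 / (1 + 48.978 + 1.0471) = 1/51.025 = 0.01960

α₂ = 0.0196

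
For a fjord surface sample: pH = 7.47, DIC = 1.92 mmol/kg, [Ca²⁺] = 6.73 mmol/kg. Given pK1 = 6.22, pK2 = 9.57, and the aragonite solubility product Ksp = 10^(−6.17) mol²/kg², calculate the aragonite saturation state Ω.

α₂ = 1 / (1 + [H⁺]/K2 + [H⁺]²/(K1K2)) = 1 / (1 + 10^+2.10 + 10^+0.85)
   = 1 / (1 + 125.89 + 7.0795) = 1/133.97 = 0.007464
[CO3²⁻] = α₂ × DIC = 0.007464 × 1.92 = 0.01433 mmol/kg = 14.33 μmol/kg
Ksp = 10^(−6.17) = 6.761×10^-7
Ω = [Ca²⁺][CO3²⁻]/Ksp = (6.73×10^-3)(1.433×10^-5) / 6.761×10^-7 = 0.143

Ω = 0.143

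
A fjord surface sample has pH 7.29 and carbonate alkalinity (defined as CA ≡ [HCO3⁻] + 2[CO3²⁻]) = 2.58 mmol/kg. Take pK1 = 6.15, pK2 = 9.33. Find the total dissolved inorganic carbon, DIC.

CA = [HCO3⁻] + 2[CO3²⁻] = (α₁ + 2α₂)·DIC
At pH 7.29: [H⁺]/K1 = 10^-1.14 = 0.072444, K2/[H⁺] = 10^-2.04 = 0.0091201
α₁ = 1/(1 + 0.072444 + 0.0091201) = 1/1.0816 = 0.9246; α₂ = α₁·K2/[H⁺] = 0.008432
α₁ + 2α₂ = 0.9415
DIC = CA / (α₁ + 2α₂) = 2.58 / 0.9415 = 2.74 mmol/kg

DIC = 2.74 mmol/kg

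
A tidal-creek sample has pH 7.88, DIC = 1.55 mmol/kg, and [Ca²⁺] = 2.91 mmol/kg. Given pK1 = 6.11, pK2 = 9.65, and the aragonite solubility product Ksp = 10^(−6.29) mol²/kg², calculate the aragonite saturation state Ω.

α₂ = 1 / (1 + [H⁺]/K2 + [H⁺]²/(K1K2)) = 1 / (1 + 10^+1.77 + 10^+0.00)
   = 1 / (1 + 58.884 + 1.0000) = 1/60.884 = 0.01642
[CO3²⁻] = α₂ × DIC = 0.01642 × 1.55 = 0.02546 mmol/kg
Ksp = 10^(−6.29) = 5.129×10^-7
Ω = [Ca²⁺][CO3²⁻]/Ksp = (2.91×10^-3)(2.546×10^-5) / 5.129×10^-7 = 0.144

Ω = 0.144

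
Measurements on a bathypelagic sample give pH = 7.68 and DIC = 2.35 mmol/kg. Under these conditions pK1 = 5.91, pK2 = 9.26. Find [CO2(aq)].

α₀ = 1 / (1 + K1/[H⁺] + K1K2/[H⁺]²) = 1 / (1 + 10^+1.77 + 10^+0.19)
   = 1 / (1 + 58.884 + 1.5488) = 1/61.433 = 0.01628
[CO2*] = α₀ × DIC = 0.01628 × 2.35 = 0.0383 mmol/kg

[CO2*] = 0.0383 mmol/kg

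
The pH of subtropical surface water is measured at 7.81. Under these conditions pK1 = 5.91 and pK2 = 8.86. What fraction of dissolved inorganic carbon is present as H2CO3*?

α₀ = 0.0114

α₀ = 1 / (1 + K1/[H⁺] + K1K2/[H⁺]²) = 1 / (1 + 10^+1.90 + 10^+0.85)
   = 1 / (1 + 79.433 + 7.0795) = 1/87.512 = 0.01143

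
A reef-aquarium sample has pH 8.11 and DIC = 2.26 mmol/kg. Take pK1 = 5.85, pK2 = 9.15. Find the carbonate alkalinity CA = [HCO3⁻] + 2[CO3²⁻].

CA = [HCO3⁻] + 2[CO3²⁻] = (α₁ + 2α₂)·DIC
At pH 8.11: [H⁺]/K1 = 10^-2.26 = 0.0054954, K2/[H⁺] = 10^-1.04 = 0.091201
α₁ = 1/(1 + 0.0054954 + 0.091201) = 1/1.0967 = 0.9118; α₂ = α₁·K2/[H⁺] = 0.08316
α₁ + 2α₂ = 1.0781
CA = 1.0781 × 2.26 = 2.44 mmol/kg

CA = 2.44 mmol/kg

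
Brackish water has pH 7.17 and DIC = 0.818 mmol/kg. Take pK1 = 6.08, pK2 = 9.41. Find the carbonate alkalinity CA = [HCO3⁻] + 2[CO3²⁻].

CA = [HCO3⁻] + 2[CO3²⁻] = (α₁ + 2α₂)·DIC
At pH 7.17: [H⁺]/K1 = 10^-1.09 = 0.081283, K2/[H⁺] = 10^-2.24 = 0.0057544
α₁ = 1/(1 + 0.081283 + 0.0057544) = 1/1.0870 = 0.9199; α₂ = α₁·K2/[H⁺] = 0.005294
α₁ + 2α₂ = 0.9305
CA = 0.9305 × 0.818 = 0.761 mmol/kg

CA = 0.761 mmol/kg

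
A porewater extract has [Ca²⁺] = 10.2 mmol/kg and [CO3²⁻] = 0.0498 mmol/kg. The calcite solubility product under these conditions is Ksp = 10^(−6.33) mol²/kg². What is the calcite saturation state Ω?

Ksp = 10^(−6.33) = 4.677×10^-7
Ω = [Ca²⁺][CO3²⁻]/Ksp = (10.2×10^-3)(0.0498×10^-3) / 4.677×10^-7 = 1.09

Ω = 1.09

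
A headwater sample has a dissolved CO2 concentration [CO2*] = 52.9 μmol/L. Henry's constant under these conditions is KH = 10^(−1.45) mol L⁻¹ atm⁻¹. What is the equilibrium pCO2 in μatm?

pCO2 = 1490 μatm

KH = 10^(−1.45) = 3.548×10^-2 mol L⁻¹ atm⁻¹
pCO2 = [CO2*]/KH = 52.9×10^-6 / 3.548×10^-2 = 1.49×10^-3 atm = 1490 μatm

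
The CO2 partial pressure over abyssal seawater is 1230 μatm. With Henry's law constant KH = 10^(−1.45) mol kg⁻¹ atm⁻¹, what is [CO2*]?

[CO2*] = 43.6 μmol/kg

KH = 10^(−1.45) = 3.548×10^-2 mol kg⁻¹ atm⁻¹
[CO2*] = KH · pCO2 = 3.548×10^-2 × 1230×10^-6 atm = 4.36×10^-5 mol/kg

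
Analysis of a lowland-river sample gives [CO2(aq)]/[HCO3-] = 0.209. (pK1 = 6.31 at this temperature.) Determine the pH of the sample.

pH = 6.99

From K1 = [H⁺][HCO3-]/[CO2(aq)]:  pH = pK1 − log₁₀([CO2(aq)]/[HCO3-])
log₁₀(0.209) = -0.680
pH = 6.31 − (-0.680) = 6.99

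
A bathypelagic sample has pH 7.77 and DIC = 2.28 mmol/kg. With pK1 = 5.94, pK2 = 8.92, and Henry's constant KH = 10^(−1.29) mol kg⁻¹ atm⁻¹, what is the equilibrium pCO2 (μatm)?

α₀ = 1 / (1 + K1/[H⁺] + K1K2/[H⁺]²) = 1 / (1 + 10^+1.83 + 10^+0.68)
   = 1 / (1 + 67.608 + 4.7863) = 1/73.395 = 0.01362
[CO2*] = α₀ × DIC = 0.01362 × 2.28 = 0.03106 mmol/kg
pCO2 = [CO2*]/KH = 3.106×10^-5 / 5.129×10^-2 = 606 μatm

pCO2 = 606 μatm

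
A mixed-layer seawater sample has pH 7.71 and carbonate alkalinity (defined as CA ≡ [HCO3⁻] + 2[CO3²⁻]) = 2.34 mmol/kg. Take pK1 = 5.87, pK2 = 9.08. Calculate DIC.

DIC = 2.28 mmol/kg

CA = [HCO3⁻] + 2[CO3²⁻] = (α₁ + 2α₂)·DIC
At pH 7.71: [H⁺]/K1 = 10^-1.84 = 0.014454, K2/[H⁺] = 10^-1.37 = 0.042658
α₁ = 1/(1 + 0.014454 + 0.042658) = 1/1.0571 = 0.9460; α₂ = α₁·K2/[H⁺] = 0.04035
α₁ + 2α₂ = 1.0267
DIC = CA / (α₁ + 2α₂) = 2.34 / 1.0267 = 2.28 mmol/kg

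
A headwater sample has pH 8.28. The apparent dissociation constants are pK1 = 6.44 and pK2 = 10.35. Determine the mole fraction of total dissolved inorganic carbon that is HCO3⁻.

α₁ = 0.978

α₁ = 1 / (1 + [H⁺]/K1 + K2/[H⁺]) = 1 / (1 + 10^-1.84 + 10^-2.07)
   = 1 / (1 + 0.014454 + 0.0085114) = 1/1.0230 = 0.9775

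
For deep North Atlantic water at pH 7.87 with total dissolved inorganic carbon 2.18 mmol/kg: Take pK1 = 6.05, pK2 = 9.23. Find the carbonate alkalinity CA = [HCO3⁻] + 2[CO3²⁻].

CA = [HCO3⁻] + 2[CO3²⁻] = (α₁ + 2α₂)·DIC
At pH 7.87: [H⁺]/K1 = 10^-1.82 = 0.015136, K2/[H⁺] = 10^-1.36 = 0.043652
α₁ = 1/(1 + 0.015136 + 0.043652) = 1/1.0588 = 0.9445; α₂ = α₁·K2/[H⁺] = 0.04123
α₁ + 2α₂ = 1.0269
CA = 1.0269 × 2.18 = 2.24 mmol/kg

CA = 2.24 mmol/kg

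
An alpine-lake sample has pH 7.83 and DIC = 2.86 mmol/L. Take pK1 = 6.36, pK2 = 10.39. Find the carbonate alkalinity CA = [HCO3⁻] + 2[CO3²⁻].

CA = 2.77 mmol/L

CA = [HCO3⁻] + 2[CO3²⁻] = (α₁ + 2α₂)·DIC
At pH 7.83: [H⁺]/K1 = 10^-1.47 = 0.033884, K2/[H⁺] = 10^-2.56 = 0.0027542
α₁ = 1/(1 + 0.033884 + 0.0027542) = 1/1.0366 = 0.9647; α₂ = α₁·K2/[H⁺] = 0.002657
α₁ + 2α₂ = 0.9700
CA = 0.9700 × 2.86 = 2.77 mmol/L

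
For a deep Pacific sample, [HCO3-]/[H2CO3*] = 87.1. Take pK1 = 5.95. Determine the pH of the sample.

From K1 = [H⁺][HCO3-]/[H2CO3*]:  pH = pK1 + log₁₀([HCO3-]/[H2CO3*])
log₁₀(87.1) = +1.940
pH = 5.95 + (+1.940) = 7.89

pH = 7.89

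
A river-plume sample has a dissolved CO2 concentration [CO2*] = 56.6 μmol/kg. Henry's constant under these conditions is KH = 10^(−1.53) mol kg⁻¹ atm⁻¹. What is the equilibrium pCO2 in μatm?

KH = 10^(−1.53) = 2.951×10^-2 mol kg⁻¹ atm⁻¹
pCO2 = [CO2*]/KH = 56.6×10^-6 / 2.951×10^-2 = 1.92×10^-3 atm = 1920 μatm

pCO2 = 1920 μatm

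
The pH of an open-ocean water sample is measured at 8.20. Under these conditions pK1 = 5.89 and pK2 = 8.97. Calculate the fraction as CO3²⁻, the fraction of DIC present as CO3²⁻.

α₂ = 1 / (1 + [H⁺]/K2 + [H⁺]²/(K1K2)) = 1 / (1 + 10^+0.77 + 10^-1.54)
   = 1 / (1 + 5.8884 + 0.028840) = 1/6.9173 = 0.1446

α₂ = 0.145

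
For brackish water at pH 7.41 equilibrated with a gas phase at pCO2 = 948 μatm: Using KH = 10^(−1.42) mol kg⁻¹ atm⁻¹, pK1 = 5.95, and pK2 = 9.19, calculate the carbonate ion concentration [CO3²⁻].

[CO2*] = KH · pCO2 = 10^(−1.42) × 948×10^-6 = 3.604×10^-5 mol/kg
α₀ = 1/(1 + K1/[H⁺] + K1K2/[H⁺]²) = 1/(1 + 10^+1.46 + 10^-0.32) = 0.03298
DIC = [CO2*]/α₀ = 3.604×10^-5 / 0.03298 = 1.093 mmol/kg
[CO3²⁻] = α₂·DIC; α₂ = 0.01579, so [CO3²⁻] = 0.01579 × 1.093 = 0.0173 mmol/kg = 17.3 μmol/kg

[CO3²⁻] = 17.3 μmol/kg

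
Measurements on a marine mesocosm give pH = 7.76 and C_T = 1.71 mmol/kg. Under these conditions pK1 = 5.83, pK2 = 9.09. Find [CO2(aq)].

[CO2*] = 19.0 μmol/kg

α₀ = 1 / (1 + K1/[H⁺] + K1K2/[H⁺]²) = 1 / (1 + 10^+1.93 + 10^+0.60)
   = 1 / (1 + 85.114 + 3.9811) = 1/90.095 = 0.01110
[CO2*] = α₀ × DIC = 0.01110 × 1.71 = 0.0190 mmol/kg = 19.0 μmol/kg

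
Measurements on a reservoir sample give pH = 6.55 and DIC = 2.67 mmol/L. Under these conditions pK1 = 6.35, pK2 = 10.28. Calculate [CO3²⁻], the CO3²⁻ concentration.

α₂ = 1 / (1 + [H⁺]/K2 + [H⁺]²/(K1K2)) = 1 / (1 + 10^+3.73 + 10^+3.53)
   = 1 / (1 + 5370.3 + 3388.4) = 1/8759.8 = 0.0001142
[CO3²⁻] = α₂ × DIC = 0.0001142 × 2.67 = 0.000305 mmol/L = 0.305 μmol/L

[CO3²⁻] = 0.305 μmol/L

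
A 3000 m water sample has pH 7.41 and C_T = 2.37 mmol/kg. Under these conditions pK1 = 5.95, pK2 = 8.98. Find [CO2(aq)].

α₀ = 1 / (1 + K1/[H⁺] + K1K2/[H⁺]²) = 1 / (1 + 10^+1.46 + 10^-0.11)
   = 1 / (1 + 28.840 + 0.77625) = 1/30.617 = 0.03266
[CO2*] = α₀ × DIC = 0.03266 × 2.37 = 0.0774 mmol/kg

[CO2*] = 0.0774 mmol/kg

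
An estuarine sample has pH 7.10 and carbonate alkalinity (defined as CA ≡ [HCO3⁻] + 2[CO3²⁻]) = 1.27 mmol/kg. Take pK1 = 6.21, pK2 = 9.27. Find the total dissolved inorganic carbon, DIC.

CA = [HCO3⁻] + 2[CO3²⁻] = (α₁ + 2α₂)·DIC
At pH 7.10: [H⁺]/K1 = 10^-0.89 = 0.12882, K2/[H⁺] = 10^-2.17 = 0.0067608
α₁ = 1/(1 + 0.12882 + 0.0067608) = 1/1.1356 = 0.8806; α₂ = α₁·K2/[H⁺] = 0.005954
α₁ + 2α₂ = 0.8925
DIC = CA / (α₁ + 2α₂) = 1.27 / 0.8925 = 1.42 mmol/kg

DIC = 1.42 mmol/kg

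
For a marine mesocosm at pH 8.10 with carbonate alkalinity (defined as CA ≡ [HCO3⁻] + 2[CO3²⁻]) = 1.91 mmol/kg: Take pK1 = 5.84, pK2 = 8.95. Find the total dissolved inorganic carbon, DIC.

CA = [HCO3⁻] + 2[CO3²⁻] = (α₁ + 2α₂)·DIC
At pH 8.10: [H⁺]/K1 = 10^-2.26 = 0.0054954, K2/[H⁺] = 10^-0.85 = 0.14125
α₁ = 1/(1 + 0.0054954 + 0.14125) = 1/1.1467 = 0.8720; α₂ = α₁·K2/[H⁺] = 0.1232
α₁ + 2α₂ = 1.1184
DIC = CA / (α₁ + 2α₂) = 1.91 / 1.1184 = 1.71 mmol/kg

DIC = 1.71 mmol/kg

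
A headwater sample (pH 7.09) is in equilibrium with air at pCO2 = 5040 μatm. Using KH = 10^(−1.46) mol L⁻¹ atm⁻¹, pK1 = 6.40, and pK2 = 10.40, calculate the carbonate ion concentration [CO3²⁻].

[CO3²⁻] = 0.419 μmol/L

[CO2*] = KH · pCO2 = 10^(−1.46) × 5040×10^-6 = 1.748×10^-4 mol/L
α₀ = 1/(1 + K1/[H⁺] + K1K2/[H⁺]²) = 1/(1 + 10^+0.69 + 10^-2.62) = 0.1695
DIC = [CO2*]/α₀ = 1.748×10^-4 / 0.1695 = 1.031 mmol/L
[CO3²⁻] = α₂·DIC; α₂ = 0.0004066, so [CO3²⁻] = 0.0004066 × 1.031 = 0.000419 mmol/L = 0.419 μmol/L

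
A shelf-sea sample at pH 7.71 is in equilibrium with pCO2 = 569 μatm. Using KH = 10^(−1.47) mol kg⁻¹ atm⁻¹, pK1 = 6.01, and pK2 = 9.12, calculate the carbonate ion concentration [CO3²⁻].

[CO3²⁻] = 0.0376 mmol/kg

[CO2*] = KH · pCO2 = 10^(−1.47) × 569×10^-6 = 1.928×10^-5 mol/kg
α₀ = 1/(1 + K1/[H⁺] + K1K2/[H⁺]²) = 1/(1 + 10^+1.70 + 10^+0.29) = 0.01884
DIC = [CO2*]/α₀ = 1.928×10^-5 / 0.01884 = 1.023 mmol/kg
[CO3²⁻] = α₂·DIC; α₂ = 0.03674, so [CO3²⁻] = 0.03674 × 1.023 = 0.0376 mmol/kg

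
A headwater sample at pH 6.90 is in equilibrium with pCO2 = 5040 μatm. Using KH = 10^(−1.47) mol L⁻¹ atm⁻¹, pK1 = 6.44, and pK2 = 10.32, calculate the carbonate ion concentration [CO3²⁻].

[CO3²⁻] = 0.187 μmol/L

[CO2*] = KH · pCO2 = 10^(−1.47) × 5040×10^-6 = 1.708×10^-4 mol/L
α₀ = 1/(1 + K1/[H⁺] + K1K2/[H⁺]²) = 1/(1 + 10^+0.46 + 10^-2.96) = 0.2574
DIC = [CO2*]/α₀ = 1.708×10^-4 / 0.2574 = 0.6635 mmol/L
[CO3²⁻] = α₂·DIC; α₂ = 0.0002822, so [CO3²⁻] = 0.0002822 × 0.6635 = 0.000187 mmol/L = 0.187 μmol/L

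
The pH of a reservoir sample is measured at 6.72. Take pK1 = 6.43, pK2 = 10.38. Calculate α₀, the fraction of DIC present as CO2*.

α₀ = 1 / (1 + K1/[H⁺] + K1K2/[H⁺]²) = 1 / (1 + 10^+0.29 + 10^-3.37)
   = 1 / (1 + 1.9498 + 0.00042658) = 1/2.9503 = 0.3390

α₀ = 0.339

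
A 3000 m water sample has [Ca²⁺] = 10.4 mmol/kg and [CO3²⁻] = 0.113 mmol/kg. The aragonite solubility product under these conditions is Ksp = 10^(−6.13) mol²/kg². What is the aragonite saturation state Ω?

Ω = 1.59

Ksp = 10^(−6.13) = 7.413×10^-7
Ω = [Ca²⁺][CO3²⁻]/Ksp = (10.4×10^-3)(0.113×10^-3) / 7.413×10^-7 = 1.59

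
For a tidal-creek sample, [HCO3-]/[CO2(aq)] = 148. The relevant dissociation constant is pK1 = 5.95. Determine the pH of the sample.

From K1 = [H⁺][HCO3-]/[CO2(aq)]:  pH = pK1 + log₁₀([HCO3-]/[CO2(aq)])
log₁₀(148) = +2.170
pH = 5.95 + (+2.170) = 8.12

pH = 8.12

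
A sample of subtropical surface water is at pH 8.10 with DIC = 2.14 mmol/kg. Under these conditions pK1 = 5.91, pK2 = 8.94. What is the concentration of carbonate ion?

[CO3²⁻] = 0.269 mmol/kg

α₂ = 1 / (1 + [H⁺]/K2 + [H⁺]²/(K1K2)) = 1 / (1 + 10^+0.84 + 10^-1.35)
   = 1 / (1 + 6.9183 + 0.044668) = 1/7.9630 = 0.1256
[CO3²⁻] = α₂ × DIC = 0.1256 × 2.14 = 0.269 mmol/kg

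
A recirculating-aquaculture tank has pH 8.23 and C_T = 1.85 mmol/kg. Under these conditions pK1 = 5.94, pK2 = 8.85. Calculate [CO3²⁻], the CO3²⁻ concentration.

[CO3²⁻] = 0.356 mmol/kg

α₂ = 1 / (1 + [H⁺]/K2 + [H⁺]²/(K1K2)) = 1 / (1 + 10^+0.62 + 10^-1.67)
   = 1 / (1 + 4.1687 + 0.021380) = 1/5.1901 = 0.1927
[CO3²⁻] = α₂ × DIC = 0.1927 × 1.85 = 0.356 mmol/kg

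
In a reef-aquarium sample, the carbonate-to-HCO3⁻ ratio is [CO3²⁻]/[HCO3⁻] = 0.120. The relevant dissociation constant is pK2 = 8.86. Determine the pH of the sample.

pH = 7.94

From K2 = [H⁺][CO3²⁻]/[HCO3⁻]:  pH = pK2 + log₁₀([CO3²⁻]/[HCO3⁻])
log₁₀(0.120) = -0.921
pH = 8.86 + (-0.921) = 7.94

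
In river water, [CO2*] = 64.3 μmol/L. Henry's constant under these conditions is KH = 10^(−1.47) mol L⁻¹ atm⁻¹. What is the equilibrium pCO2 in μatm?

KH = 10^(−1.47) = 3.388×10^-2 mol L⁻¹ atm⁻¹
pCO2 = [CO2*]/KH = 64.3×10^-6 / 3.388×10^-2 = 1.90×10^-3 atm = 1900 μatm

pCO2 = 1900 μatm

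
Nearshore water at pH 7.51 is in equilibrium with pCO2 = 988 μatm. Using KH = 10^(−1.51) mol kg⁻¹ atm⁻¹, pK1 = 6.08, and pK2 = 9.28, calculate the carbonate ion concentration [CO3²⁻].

[CO3²⁻] = 14.0 μmol/kg

[CO2*] = KH · pCO2 = 10^(−1.51) × 988×10^-6 = 3.053×10^-5 mol/kg
α₀ = 1/(1 + K1/[H⁺] + K1K2/[H⁺]²) = 1/(1 + 10^+1.43 + 10^-0.34) = 0.03525
DIC = [CO2*]/α₀ = 3.053×10^-5 / 0.03525 = 0.8663 mmol/kg
[CO3²⁻] = α₂·DIC; α₂ = 0.01611, so [CO3²⁻] = 0.01611 × 0.8663 = 0.0140 mmol/kg = 14.0 μmol/kg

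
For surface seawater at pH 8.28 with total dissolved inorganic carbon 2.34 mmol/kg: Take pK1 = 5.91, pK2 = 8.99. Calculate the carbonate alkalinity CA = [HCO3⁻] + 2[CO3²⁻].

CA = [HCO3⁻] + 2[CO3²⁻] = (α₁ + 2α₂)·DIC
At pH 8.28: [H⁺]/K1 = 10^-2.37 = 0.0042658, K2/[H⁺] = 10^-0.71 = 0.19498
α₁ = 1/(1 + 0.0042658 + 0.19498) = 1/1.1993 = 0.8339; α₂ = α₁·K2/[H⁺] = 0.1626
α₁ + 2α₂ = 1.1590
CA = 1.1590 × 2.34 = 2.71 mmol/kg

CA = 2.71 mmol/kg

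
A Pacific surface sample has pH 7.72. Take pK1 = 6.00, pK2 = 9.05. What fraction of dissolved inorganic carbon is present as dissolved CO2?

α₀ = 1 / (1 + K1/[H⁺] + K1K2/[H⁺]²) = 1 / (1 + 10^+1.72 + 10^+0.39)
   = 1 / (1 + 52.481 + 2.4547) = 1/55.935 = 0.01788

α₀ = 0.0179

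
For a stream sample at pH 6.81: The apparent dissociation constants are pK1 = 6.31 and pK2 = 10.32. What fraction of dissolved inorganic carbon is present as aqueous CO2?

α₀ = 0.240

α₀ = 1 / (1 + K1/[H⁺] + K1K2/[H⁺]²) = 1 / (1 + 10^+0.50 + 10^-3.01)
   = 1 / (1 + 3.1623 + 0.00097724) = 1/4.1633 = 0.2402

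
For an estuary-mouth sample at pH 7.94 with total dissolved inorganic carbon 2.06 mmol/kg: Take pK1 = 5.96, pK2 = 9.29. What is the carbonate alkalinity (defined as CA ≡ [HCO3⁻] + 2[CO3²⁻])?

CA = [HCO3⁻] + 2[CO3²⁻] = (α₁ + 2α₂)·DIC
At pH 7.94: [H⁺]/K1 = 10^-1.98 = 0.010471, K2/[H⁺] = 10^-1.35 = 0.044668
α₁ = 1/(1 + 0.010471 + 0.044668) = 1/1.0551 = 0.9477; α₂ = α₁·K2/[H⁺] = 0.04233
α₁ + 2α₂ = 1.0324
CA = 1.0324 × 2.06 = 2.13 mmol/kg

CA = 2.13 mmol/kg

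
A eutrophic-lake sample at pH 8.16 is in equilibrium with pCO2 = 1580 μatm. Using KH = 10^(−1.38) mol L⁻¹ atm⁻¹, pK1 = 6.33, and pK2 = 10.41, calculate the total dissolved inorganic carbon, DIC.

[CO2*] = KH · pCO2 = 10^(−1.38) × 1580×10^-6 = 6.587×10^-5 mol/L
α₀ = 1/(1 + K1/[H⁺] + K1K2/[H⁺]²) = 1/(1 + 10^+1.83 + 10^-0.42) = 0.01450
DIC = [CO2*]/α₀ = 6.587×10^-5 / 0.01450 = 4.54 mmol/L

DIC = 4.54 mmol/L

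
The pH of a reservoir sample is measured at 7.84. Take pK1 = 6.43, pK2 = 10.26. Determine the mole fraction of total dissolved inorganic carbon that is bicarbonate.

α₁ = 0.959

α₁ = 1 / (1 + [H⁺]/K1 + K2/[H⁺]) = 1 / (1 + 10^-1.41 + 10^-2.42)
   = 1 / (1 + 0.038905 + 0.0038019) = 1/1.0427 = 0.9590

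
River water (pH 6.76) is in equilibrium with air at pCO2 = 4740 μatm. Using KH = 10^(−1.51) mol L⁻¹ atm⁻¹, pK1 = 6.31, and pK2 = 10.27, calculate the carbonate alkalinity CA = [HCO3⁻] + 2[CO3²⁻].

[CO2*] = KH · pCO2 = 10^(−1.51) × 4740×10^-6 = 1.465×10^-4 mol/L
α₀ = 1/(1 + K1/[H⁺] + K1K2/[H⁺]²) = 1/(1 + 10^+0.45 + 10^-3.06) = 0.2618
DIC = [CO2*]/α₀ = 1.465×10^-4 / 0.2618 = 0.5594 mmol/L
CA = (α₁ + 2α₂)·DIC = (0.7379 + 2×0.0002280) × 0.5594 = 0.413 mmol/L

CA = 0.413 mmol/L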